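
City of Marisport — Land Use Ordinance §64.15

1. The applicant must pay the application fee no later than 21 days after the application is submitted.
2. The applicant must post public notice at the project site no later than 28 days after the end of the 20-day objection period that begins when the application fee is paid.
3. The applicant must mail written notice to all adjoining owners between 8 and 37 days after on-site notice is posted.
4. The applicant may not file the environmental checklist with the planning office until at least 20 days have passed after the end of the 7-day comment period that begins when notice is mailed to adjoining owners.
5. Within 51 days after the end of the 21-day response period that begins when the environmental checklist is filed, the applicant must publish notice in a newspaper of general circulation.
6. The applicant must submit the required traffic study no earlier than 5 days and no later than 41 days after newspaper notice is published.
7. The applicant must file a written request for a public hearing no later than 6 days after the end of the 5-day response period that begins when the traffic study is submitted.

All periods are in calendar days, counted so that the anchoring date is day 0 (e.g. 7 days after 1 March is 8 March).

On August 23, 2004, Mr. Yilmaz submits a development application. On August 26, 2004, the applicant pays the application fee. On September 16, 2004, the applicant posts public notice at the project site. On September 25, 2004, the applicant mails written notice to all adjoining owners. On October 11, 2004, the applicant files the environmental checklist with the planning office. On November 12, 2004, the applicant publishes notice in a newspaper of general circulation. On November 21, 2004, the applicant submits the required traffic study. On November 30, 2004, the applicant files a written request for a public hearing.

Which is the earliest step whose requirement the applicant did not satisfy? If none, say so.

Step 4

Step 1 — counting 21 days from August 23, 2004 (when the application is submitted) gives a deadline of September 13, 2004; completed August 26, 2004, before the deadline.
Step 2 — counting 28 days from September 15, 2004 (end of the 20-day objection period, which began when the application fee is paid on August 26, 2004) gives a deadline of October 13, 2004; September 16, 2004 is within that limit.
Step 3 — 8 and 37 days from September 16, 2004 (when on-site notice is posted) are September 24, 2004 and October 23, 2004 respectively; done September 25, 2004 — within the window.
Step 4 — must wait 20 days from October 2, 2004 (end of the 7-day comment period, which began when notice is mailed to adjoining owners on September 25, 2004), so not before October 22, 2004; October 11, 2004 is 11 days before the earliest permitted date.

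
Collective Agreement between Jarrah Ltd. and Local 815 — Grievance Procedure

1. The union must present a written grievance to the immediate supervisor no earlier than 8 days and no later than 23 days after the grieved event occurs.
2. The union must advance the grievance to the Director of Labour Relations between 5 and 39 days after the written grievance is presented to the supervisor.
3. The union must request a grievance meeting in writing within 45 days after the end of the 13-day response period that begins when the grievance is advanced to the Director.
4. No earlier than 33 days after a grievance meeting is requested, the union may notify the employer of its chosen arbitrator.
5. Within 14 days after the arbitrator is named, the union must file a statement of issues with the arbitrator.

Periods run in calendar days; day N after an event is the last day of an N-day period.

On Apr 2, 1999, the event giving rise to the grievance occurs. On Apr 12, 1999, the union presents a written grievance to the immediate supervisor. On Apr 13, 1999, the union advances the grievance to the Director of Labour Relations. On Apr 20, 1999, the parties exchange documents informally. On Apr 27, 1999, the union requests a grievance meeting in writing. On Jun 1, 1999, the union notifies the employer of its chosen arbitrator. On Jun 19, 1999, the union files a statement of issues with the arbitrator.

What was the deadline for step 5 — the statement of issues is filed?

Step 5 runs from Jun 1, 1999, when the arbitrator is named. 14 days after Jun 1, 1999 is Jun 15, 1999.

Jun 15, 1999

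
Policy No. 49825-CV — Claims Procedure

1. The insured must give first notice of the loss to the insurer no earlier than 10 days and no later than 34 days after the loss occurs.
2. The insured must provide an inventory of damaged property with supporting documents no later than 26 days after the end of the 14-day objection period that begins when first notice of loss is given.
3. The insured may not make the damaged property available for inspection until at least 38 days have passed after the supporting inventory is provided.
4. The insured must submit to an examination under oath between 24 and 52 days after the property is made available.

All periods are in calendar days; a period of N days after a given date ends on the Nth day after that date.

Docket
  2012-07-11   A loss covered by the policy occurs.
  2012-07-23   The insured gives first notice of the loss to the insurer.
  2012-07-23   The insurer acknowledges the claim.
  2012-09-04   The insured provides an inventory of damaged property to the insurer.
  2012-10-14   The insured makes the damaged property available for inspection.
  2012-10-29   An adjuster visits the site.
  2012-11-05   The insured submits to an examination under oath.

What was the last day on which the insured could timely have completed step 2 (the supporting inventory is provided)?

2012-09-01

First notice of loss is given on 2012-07-23; the 14-day objection period therefore ends 2012-08-06, and step 2 runs from that date. 26 days after 2012-08-06 is 2012-09-01.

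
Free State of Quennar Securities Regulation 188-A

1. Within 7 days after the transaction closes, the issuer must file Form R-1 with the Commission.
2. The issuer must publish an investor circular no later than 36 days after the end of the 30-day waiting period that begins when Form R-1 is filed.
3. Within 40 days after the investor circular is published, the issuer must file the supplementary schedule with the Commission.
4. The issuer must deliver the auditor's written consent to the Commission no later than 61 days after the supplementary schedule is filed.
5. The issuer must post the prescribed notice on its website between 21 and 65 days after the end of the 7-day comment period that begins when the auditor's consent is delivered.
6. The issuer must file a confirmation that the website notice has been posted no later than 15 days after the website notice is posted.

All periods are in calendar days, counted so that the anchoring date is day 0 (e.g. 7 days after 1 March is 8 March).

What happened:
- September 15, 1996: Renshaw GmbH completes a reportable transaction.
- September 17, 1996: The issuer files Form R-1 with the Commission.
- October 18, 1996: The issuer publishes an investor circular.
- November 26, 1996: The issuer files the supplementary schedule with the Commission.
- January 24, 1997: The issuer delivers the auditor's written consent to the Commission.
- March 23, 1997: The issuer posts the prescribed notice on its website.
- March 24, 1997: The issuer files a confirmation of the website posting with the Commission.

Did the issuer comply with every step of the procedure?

Step 1: 7 days after September 15, 1996 (when the transaction closes) is September 22, 1996; September 17, 1996 is within that limit.
Step 2: 36 days after October 17, 1996 (end of the 30-day waiting period, which began when Form R-1 is filed on September 17, 1996) is November 22, 1996; done October 18, 1996 — timely.
Step 3: 40 days after October 18, 1996 (when the investor circular is published) is November 27, 1996; done November 26, 1996 — timely.
Step 4: 61 days after November 26, 1996 (when the supplementary schedule is filed) is January 26, 1997; completed January 24, 1997, before the deadline.
Step 5: the window is 21–65 days after January 31, 1997 (end of the 7-day comment period, which began when the auditor's consent is delivered on January 24, 1997), so February 21, 1997 through April 6, 1997; March 23, 1997 falls inside that range.
Step 6: 15 days after March 23, 1997 (when the website notice is posted) is April 7, 1997; done March 24, 1997 — timely.

Yes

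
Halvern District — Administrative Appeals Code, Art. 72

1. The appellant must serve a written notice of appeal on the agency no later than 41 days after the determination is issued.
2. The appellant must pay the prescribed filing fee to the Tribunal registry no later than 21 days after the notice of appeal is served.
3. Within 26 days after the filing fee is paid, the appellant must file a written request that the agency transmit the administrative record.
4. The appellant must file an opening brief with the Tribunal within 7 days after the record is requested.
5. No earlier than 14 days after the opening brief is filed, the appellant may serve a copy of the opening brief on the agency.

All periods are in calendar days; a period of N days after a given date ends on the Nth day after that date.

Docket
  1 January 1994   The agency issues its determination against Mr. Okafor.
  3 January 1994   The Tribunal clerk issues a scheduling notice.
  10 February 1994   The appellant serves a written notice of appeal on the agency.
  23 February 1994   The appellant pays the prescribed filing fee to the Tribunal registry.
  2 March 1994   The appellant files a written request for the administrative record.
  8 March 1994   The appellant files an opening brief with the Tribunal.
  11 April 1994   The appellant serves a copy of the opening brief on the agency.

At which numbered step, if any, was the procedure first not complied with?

Step 1 — counting 41 days from 1 January 1994 (when the determination is issued) gives a deadline of 11 February 1994; completed 10 February 1994, before the deadline.
Step 2 — counting 21 days from 10 February 1994 (when the notice of appeal is served) gives a deadline of 3 March 1994; done 23 February 1994 — timely.
Step 3 — counting 26 days from 23 February 1994 (when the filing fee is paid) gives a deadline of 21 March 1994; completed 2 March 1994, before the deadline.
Step 4 — counting 7 days from 2 March 1994 (when the record is requested) gives a deadline of 9 March 1994; 8 March 1994 is within that limit.
Step 5 — must wait 14 days from 8 March 1994 (when the opening brief is filed), so not before 22 March 1994; done 11 April 1994, after the minimum wait.

None — every step was satisfied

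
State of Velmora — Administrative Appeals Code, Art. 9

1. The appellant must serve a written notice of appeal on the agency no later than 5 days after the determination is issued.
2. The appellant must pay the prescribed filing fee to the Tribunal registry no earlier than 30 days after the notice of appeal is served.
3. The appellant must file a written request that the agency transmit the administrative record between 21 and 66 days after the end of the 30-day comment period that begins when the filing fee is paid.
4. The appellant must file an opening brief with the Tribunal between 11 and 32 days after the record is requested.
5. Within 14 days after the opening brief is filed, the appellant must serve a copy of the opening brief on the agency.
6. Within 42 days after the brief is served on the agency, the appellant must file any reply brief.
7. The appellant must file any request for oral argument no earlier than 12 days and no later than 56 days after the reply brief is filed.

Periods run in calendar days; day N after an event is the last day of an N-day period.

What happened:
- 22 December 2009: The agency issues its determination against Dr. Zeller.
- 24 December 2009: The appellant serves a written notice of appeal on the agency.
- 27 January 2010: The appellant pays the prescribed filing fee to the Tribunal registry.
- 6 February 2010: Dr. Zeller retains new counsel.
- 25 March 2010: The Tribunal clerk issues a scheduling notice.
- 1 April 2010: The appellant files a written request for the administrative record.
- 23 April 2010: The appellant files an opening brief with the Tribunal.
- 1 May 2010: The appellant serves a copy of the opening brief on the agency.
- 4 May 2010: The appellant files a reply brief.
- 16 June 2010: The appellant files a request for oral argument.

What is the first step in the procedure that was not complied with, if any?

None — every step was satisfied

Step 1: 5 days after 22 December 2009 (when the determination is issued) is 27 December 2009; 24 December 2009 is within that limit.
Step 2: the earliest permitted date is 30 days after 24 December 2009 (when the notice of appeal is served), i.e. 23 January 2010; done 27 January 2010, after the minimum wait.
Step 3: the window is 21–66 days after 26 February 2010 (end of the 30-day comment period, which began when the filing fee is paid on 27 January 2010), so 19 March 2010 through 3 May 2010; done 1 April 2010, which is between those dates.
Step 4: the window is 11–32 days after 1 April 2010 (when the record is requested), so 12 April 2010 through 3 May 2010; done 23 April 2010, which is between those dates.
Step 5: 14 days after 23 April 2010 (when the opening brief is filed) is 7 May 2010; 1 May 2010 is within that limit.
Step 6: 42 days after 1 May 2010 (when the brief is served on the agency) is 12 June 2010; 4 May 2010 is within that limit.
Step 7: the window is 12–56 days after 4 May 2010 (when the reply brief is filed), so 16 May 2010 through 29 June 2010; 16 June 2010 falls inside that range.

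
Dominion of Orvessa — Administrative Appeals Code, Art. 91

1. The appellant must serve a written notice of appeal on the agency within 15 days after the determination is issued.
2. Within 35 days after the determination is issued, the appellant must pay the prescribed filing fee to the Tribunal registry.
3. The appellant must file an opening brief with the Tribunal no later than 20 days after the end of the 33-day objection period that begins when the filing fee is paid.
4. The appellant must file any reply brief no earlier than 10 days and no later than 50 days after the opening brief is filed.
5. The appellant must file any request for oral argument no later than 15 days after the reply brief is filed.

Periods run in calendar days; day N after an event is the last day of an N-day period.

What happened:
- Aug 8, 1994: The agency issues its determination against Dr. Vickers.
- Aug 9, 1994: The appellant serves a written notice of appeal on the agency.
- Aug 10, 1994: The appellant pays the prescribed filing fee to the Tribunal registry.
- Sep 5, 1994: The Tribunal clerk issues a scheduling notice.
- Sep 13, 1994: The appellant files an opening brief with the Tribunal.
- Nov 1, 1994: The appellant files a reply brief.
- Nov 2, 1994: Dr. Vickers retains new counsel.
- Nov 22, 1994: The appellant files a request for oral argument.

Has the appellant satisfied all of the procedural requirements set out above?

No

Step 1 — counting 15 days from Aug 8, 1994 (when the determination is issued) gives a deadline of Aug 23, 1994; done Aug 9, 1994 — timely.
Step 2 — counting 35 days from Aug 8, 1994 (when the determination is issued) gives a deadline of Sep 12, 1994; completed Aug 10, 1994, before the deadline.
Step 3 — counting 20 days from Sep 12, 1994 (end of the 33-day objection period, which began when the filing fee is paid on Aug 10, 1994) gives a deadline of Oct 2, 1994; Sep 13, 1994 is within that limit.
Step 4 — 10 and 50 days from Sep 13, 1994 (when the opening brief is filed) are Sep 23, 1994 and Nov 2, 1994 respectively; done Nov 1, 1994, which is between those dates.
Step 5 — counting 15 days from Nov 1, 1994 (when the reply brief is filed) gives a deadline of Nov 16, 1994; Nov 22, 1994 misses that deadline by 6 days.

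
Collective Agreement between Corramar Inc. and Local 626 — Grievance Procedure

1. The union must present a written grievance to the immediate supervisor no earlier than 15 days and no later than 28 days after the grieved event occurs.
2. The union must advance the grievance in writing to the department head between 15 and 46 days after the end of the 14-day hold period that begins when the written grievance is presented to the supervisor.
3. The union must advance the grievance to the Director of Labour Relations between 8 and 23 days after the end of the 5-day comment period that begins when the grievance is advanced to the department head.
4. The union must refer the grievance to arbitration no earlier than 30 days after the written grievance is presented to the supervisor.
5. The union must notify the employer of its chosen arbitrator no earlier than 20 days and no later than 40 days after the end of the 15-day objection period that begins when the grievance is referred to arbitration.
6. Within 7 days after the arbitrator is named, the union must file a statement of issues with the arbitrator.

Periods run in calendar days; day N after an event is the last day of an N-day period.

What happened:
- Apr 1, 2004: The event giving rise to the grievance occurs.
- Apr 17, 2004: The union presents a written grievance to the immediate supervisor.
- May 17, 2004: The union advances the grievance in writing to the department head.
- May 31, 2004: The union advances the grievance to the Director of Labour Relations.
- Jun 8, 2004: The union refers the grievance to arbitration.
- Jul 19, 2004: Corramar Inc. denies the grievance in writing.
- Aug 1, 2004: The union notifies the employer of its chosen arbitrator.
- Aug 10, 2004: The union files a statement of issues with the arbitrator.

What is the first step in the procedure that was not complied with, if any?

Step 1: the window is 15–28 days after Apr 1, 2004 (when the grieved event occurs), so Apr 16, 2004 through Apr 29, 2004; done Apr 17, 2004 — within the window.
Step 2: the window is 15–46 days after May 1, 2004 (end of the 14-day hold period, which began when the written grievance is presented to the supervisor on Apr 17, 2004), so May 16, 2004 through Jun 16, 2004; done May 17, 2004 — within the window.
Step 3: the window is 8–23 days after May 22, 2004 (end of the 5-day comment period, which began when the grievance is advanced to the department head on May 17, 2004), so May 30, 2004 through Jun 14, 2004; May 31, 2004 falls inside that range.
Step 4: the earliest permitted date is 30 days after Apr 17, 2004 (when the written grievance is presented to the supervisor), i.e. May 17, 2004; done Jun 8, 2004, after the minimum wait.
Step 5: the window is 20–40 days after Jun 23, 2004 (end of the 15-day objection period, which began when the grievance is referred to arbitration on Jun 8, 2004), so Jul 13, 2004 through Aug 2, 2004; done Aug 1, 2004 — within the window.
Step 6: 7 days after Aug 1, 2004 (when the arbitrator is named) is Aug 8, 2004; not done until Aug 10, 2004, 2 days after the deadline.
The analysis stops there.

Step 6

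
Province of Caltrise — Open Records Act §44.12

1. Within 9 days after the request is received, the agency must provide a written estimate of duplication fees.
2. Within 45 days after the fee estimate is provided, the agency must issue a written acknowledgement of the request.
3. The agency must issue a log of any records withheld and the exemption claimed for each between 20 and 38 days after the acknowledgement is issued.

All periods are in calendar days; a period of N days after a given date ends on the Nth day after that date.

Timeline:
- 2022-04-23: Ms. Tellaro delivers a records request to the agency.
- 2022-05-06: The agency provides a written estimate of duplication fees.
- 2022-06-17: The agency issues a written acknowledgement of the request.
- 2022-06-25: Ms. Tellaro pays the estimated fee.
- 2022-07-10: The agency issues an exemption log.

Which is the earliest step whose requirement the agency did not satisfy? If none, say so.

(1) due by 2022-04-23 + 9 days = 2022-05-02; not done until 2022-05-06, 4 days after the deadline.
The analysis stops there.

Step 1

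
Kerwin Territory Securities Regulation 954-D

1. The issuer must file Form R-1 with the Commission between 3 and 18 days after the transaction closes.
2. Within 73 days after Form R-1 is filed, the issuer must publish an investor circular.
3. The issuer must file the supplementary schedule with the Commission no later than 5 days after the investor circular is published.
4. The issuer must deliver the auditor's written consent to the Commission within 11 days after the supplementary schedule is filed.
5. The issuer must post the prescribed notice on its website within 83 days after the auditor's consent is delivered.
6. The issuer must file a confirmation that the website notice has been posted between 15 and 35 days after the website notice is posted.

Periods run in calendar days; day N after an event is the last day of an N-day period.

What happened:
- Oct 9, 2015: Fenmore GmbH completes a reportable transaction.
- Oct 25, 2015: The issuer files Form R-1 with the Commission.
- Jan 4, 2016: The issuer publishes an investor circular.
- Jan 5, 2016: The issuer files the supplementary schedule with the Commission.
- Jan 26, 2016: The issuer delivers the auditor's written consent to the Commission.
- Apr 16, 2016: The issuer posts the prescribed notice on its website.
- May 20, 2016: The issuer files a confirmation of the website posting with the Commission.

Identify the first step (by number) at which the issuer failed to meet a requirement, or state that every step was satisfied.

Step 1: the window is 3–18 days after Oct 9, 2015 (when the transaction closes), so Oct 12, 2015 through Oct 27, 2015; done Oct 25, 2015 — within the window.
Step 2: 73 days after Oct 25, 2015 (when Form R-1 is filed) is Jan 6, 2016; done Jan 4, 2016 — timely.
Step 3: 5 days after Jan 4, 2016 (when the investor circular is published) is Jan 9, 2016; Jan 5, 2016 is within that limit.
Step 4: 11 days after Jan 5, 2016 (when the supplementary schedule is filed) is Jan 16, 2016; done Jan 26, 2016 — 10 days late.
Later steps need not be reached.

Step 4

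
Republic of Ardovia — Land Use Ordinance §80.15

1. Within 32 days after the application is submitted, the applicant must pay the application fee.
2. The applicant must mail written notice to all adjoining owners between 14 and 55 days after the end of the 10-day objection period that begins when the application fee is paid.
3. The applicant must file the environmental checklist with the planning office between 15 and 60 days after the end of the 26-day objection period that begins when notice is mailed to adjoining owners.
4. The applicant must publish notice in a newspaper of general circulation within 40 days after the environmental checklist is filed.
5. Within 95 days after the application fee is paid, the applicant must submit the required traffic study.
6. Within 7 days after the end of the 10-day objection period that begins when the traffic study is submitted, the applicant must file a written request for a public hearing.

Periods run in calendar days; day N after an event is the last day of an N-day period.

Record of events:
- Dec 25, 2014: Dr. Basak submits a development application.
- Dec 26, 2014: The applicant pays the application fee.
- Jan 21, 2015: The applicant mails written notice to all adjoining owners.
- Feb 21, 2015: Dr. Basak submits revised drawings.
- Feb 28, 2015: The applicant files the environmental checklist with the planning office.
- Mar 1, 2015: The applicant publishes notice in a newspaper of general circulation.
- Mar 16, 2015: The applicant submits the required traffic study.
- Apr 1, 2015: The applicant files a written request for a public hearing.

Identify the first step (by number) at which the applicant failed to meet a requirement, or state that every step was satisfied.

Step 3

Step 1 — counting 32 days from Dec 25, 2014 (when the application is submitted) gives a deadline of Jan 26, 2015; done Dec 26, 2014 — timely.
Step 2 — 14 and 55 days from Jan 5, 2015 (end of the 10-day objection period, which began when the application fee is paid on Dec 26, 2014) are Jan 19, 2015 and Mar 1, 2015 respectively; Jan 21, 2015 falls inside that range.
Step 3 — 15 and 60 days from Feb 16, 2015 (end of the 26-day objection period, which began when notice is mailed to adjoining owners on Jan 21, 2015) are Mar 3, 2015 and Apr 17, 2015 respectively; Feb 28, 2015 is 3 days too early.
The analysis stops there.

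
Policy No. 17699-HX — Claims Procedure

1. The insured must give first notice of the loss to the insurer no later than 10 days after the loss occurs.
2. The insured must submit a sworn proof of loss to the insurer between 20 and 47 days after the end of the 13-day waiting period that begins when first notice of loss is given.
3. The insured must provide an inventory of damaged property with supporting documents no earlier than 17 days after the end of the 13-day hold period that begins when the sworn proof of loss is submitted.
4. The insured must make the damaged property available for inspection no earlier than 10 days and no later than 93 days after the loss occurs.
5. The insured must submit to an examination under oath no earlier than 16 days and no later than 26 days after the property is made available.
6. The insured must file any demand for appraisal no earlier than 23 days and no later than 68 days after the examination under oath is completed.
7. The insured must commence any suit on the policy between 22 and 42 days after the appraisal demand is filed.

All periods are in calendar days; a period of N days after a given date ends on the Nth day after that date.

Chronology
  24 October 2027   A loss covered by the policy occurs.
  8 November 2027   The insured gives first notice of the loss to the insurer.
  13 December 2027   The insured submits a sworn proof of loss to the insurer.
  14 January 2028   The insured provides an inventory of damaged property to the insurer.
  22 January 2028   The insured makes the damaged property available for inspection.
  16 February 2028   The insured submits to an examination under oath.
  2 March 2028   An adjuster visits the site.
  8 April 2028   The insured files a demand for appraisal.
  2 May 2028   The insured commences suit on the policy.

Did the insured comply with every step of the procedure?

No

Step 1: 10 days after 24 October 2027 (when the loss occurs) is 3 November 2027; done 8 November 2027 — 5 days late.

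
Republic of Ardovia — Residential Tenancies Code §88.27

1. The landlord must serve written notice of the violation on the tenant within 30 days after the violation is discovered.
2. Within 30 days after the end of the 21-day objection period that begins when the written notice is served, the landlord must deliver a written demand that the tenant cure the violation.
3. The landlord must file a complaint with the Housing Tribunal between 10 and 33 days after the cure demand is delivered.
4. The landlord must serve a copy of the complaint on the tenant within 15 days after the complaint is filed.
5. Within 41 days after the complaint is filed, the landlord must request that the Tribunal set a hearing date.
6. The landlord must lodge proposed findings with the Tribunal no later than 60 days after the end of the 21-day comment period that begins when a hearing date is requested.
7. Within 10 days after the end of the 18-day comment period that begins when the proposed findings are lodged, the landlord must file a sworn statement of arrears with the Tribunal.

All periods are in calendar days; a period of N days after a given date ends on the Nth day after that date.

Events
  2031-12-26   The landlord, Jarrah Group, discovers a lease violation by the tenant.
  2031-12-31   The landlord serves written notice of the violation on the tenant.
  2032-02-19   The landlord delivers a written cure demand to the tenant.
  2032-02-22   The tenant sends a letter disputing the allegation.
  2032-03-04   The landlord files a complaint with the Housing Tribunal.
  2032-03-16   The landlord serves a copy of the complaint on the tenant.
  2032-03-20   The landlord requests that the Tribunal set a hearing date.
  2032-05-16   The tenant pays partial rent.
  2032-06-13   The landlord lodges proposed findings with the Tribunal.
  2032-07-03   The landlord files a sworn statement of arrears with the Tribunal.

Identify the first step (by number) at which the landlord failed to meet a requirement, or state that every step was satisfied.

Step 1: 30 days after 2031-12-26 (when the violation is discovered) is 2032-01-25; completed 2031-12-31, before the deadline.
Step 2: 30 days after 2032-01-21 (end of the 21-day objection period, which began when the written notice is served on 2031-12-31) is 2032-02-20; completed 2032-02-19, before the deadline.
Step 3: the window is 10–33 days after 2032-02-19 (when the cure demand is delivered), so 2032-02-29 through 2032-03-23; done 2032-03-04 — within the window.
Step 4: 15 days after 2032-03-04 (when the complaint is filed) is 2032-03-19; completed 2032-03-16, before the deadline.
Step 5: 41 days after 2032-03-04 (when the complaint is filed) is 2032-04-14; done 2032-03-20 — timely.
Step 6: 60 days after 2032-04-10 (end of the 21-day comment period, which began when a hearing date is requested on 2032-03-20) is 2032-06-09; not done until 2032-06-13, 4 days after the deadline.

Step 6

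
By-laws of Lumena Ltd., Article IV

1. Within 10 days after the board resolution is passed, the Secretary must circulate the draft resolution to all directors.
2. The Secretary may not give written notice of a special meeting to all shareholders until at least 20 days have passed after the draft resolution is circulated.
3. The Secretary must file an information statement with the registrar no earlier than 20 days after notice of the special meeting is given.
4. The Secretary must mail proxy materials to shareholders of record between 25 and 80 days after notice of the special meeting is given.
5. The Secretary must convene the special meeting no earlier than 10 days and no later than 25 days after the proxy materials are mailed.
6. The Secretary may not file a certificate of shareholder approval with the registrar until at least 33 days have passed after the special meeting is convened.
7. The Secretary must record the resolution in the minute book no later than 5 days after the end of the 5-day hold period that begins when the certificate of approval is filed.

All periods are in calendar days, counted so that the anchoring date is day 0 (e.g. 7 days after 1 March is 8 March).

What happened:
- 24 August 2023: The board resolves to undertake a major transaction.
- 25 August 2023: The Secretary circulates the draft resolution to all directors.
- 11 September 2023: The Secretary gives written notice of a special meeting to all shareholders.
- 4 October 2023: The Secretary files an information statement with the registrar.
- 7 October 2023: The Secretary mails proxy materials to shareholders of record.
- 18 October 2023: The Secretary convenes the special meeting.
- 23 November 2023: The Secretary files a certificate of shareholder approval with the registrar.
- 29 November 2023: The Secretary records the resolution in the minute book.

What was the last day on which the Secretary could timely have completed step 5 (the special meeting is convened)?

Step 5 runs from 7 October 2023, when the proxy materials are mailed. The window is 10–25 days after 7 October 2023; it closes on 1 November 2023.

1 November 2023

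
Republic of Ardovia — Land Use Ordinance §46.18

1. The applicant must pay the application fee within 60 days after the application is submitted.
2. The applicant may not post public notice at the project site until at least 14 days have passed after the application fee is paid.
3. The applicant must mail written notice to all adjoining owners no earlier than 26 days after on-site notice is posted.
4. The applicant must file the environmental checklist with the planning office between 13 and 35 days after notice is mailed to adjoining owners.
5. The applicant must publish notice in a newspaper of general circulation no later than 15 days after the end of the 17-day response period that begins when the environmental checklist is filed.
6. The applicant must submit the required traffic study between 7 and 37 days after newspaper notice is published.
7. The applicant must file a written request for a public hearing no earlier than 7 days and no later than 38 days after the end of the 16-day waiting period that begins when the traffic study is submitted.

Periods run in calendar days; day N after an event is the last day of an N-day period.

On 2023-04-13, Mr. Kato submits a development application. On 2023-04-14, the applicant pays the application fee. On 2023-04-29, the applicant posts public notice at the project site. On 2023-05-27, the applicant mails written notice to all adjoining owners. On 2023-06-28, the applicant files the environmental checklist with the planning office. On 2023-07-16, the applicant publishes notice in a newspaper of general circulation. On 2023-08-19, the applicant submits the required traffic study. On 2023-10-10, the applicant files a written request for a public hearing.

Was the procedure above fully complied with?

Yes

Step 1: 60 days after 2023-04-13 (when the application is submitted) is 2023-06-12; completed 2023-04-14, before the deadline.
Step 2: the earliest permitted date is 14 days after 2023-04-14 (when the application fee is paid), i.e. 2023-04-28; done 2023-04-29 — permitted.
Step 3: the earliest permitted date is 26 days after 2023-04-29 (when on-site notice is posted), i.e. 2023-05-25; done 2023-05-27, after the minimum wait.
Step 4: the window is 13–35 days after 2023-05-27 (when notice is mailed to adjoining owners), so 2023-06-09 through 2023-07-01; done 2023-06-28, which is between those dates.
Step 5: 15 days after 2023-07-15 (end of the 17-day response period, which began when the environmental checklist is filed on 2023-06-28) is 2023-07-30; 2023-07-16 is within that limit.
Step 6: the window is 7–37 days after 2023-07-16 (when newspaper notice is published), so 2023-07-23 through 2023-08-22; 2023-08-19 falls inside that range.
Step 7: the window is 7–38 days after 2023-09-04 (end of the 16-day waiting period, which began when the traffic study is submitted on 2023-08-19), so 2023-09-11 through 2023-10-12; done 2023-10-10 — within the window.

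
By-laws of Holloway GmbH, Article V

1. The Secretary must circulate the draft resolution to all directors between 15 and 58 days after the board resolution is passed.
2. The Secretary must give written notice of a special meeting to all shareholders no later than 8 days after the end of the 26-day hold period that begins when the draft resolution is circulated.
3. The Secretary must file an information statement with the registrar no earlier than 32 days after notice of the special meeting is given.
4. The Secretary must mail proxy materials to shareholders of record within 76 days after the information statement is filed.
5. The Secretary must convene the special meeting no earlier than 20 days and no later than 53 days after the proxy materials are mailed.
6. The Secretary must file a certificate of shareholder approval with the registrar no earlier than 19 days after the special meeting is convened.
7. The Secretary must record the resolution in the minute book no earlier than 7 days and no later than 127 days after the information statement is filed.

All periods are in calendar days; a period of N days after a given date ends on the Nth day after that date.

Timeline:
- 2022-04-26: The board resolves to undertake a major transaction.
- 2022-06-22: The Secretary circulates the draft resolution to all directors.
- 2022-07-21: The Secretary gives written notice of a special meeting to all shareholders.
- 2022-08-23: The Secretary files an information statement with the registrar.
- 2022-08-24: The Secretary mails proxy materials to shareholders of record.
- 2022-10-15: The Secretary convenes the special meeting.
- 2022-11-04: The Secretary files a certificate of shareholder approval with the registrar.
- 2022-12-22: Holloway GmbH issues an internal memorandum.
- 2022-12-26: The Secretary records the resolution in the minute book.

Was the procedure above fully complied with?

(1) the permitted window runs from 2022-04-26 + 15 = 2022-05-11 to 2022-04-26 + 58 = 2022-06-23; done 2022-06-22, which is between those dates.
(2) due by 2022-07-18 + 8 days = 2022-07-26; completed 2022-07-21, before the deadline.
(3) permitted from 2022-07-21 + 32 days = 2022-08-22 onward; done 2022-08-23, after the minimum wait.
(4) due by 2022-08-23 + 76 days = 2022-11-07; 2022-08-24 is within that limit.
(5) the permitted window runs from 2022-08-24 + 20 = 2022-09-13 to 2022-08-24 + 53 = 2022-10-16; done 2022-10-15 — within the window.
(6) permitted from 2022-10-15 + 19 days = 2022-11-03 onward; 2022-11-04 is on or after that date.
(7) the permitted window runs from 2022-08-23 + 7 = 2022-08-30 to 2022-08-23 + 127 = 2022-12-28; 2022-12-26 falls inside that range.

Yes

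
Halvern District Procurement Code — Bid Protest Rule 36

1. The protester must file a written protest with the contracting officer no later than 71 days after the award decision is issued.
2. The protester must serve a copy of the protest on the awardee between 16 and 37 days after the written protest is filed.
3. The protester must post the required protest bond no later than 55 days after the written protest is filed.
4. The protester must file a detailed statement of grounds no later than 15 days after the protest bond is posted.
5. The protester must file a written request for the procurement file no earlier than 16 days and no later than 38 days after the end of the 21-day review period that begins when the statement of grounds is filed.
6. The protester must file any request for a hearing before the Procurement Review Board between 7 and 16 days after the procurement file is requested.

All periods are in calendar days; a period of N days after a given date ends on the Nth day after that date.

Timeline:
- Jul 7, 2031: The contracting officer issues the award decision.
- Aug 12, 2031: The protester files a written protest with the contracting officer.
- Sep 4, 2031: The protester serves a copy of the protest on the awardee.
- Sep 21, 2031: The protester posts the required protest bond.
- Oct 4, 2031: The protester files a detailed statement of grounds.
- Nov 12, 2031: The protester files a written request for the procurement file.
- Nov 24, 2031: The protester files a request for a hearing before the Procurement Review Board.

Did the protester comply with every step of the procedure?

Step 1 — counting 71 days from Jul 7, 2031 (when the award decision is issued) gives a deadline of Sep 16, 2031; Aug 12, 2031 is within that limit.
Step 2 — 16 and 37 days from Aug 12, 2031 (when the written protest is filed) are Aug 28, 2031 and Sep 18, 2031 respectively; Sep 4, 2031 falls inside that range.
Step 3 — counting 55 days from Aug 12, 2031 (when the written protest is filed) gives a deadline of Oct 6, 2031; Sep 21, 2031 is within that limit.
Step 4 — counting 15 days from Sep 21, 2031 (when the protest bond is posted) gives a deadline of Oct 6, 2031; Oct 4, 2031 is within that limit.
Step 5 — 16 and 38 days from Oct 25, 2031 (end of the 21-day review period, which began when the statement of grounds is filed on Oct 4, 2031) are Nov 10, 2031 and Dec 2, 2031 respectively; done Nov 12, 2031 — within the window.
Step 6 — 7 and 16 days from Nov 12, 2031 (when the procurement file is requested) are Nov 19, 2031 and Nov 28, 2031 respectively; done Nov 24, 2031, which is between those dates.

Yes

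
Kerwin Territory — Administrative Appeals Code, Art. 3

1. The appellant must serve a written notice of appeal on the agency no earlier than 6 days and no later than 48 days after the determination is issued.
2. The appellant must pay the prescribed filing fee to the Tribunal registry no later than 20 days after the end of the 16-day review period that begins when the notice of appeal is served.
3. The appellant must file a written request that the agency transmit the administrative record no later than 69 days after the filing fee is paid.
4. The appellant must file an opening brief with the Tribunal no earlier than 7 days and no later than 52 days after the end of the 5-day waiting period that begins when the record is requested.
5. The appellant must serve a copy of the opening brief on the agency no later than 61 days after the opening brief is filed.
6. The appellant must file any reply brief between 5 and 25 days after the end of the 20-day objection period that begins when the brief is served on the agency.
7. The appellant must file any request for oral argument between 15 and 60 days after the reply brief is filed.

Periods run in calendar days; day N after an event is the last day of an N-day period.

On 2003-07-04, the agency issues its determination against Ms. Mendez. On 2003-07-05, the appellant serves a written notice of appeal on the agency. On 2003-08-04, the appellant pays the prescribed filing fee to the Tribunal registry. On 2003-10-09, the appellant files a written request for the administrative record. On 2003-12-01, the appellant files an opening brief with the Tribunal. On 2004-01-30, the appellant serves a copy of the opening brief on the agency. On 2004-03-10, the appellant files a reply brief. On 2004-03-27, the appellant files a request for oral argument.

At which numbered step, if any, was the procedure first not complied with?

(1) the permitted window runs from 2003-07-04 + 6 = 2003-07-10 to 2003-07-04 + 48 = 2003-08-21; 2003-07-05 is 5 days too early.
Later steps need not be reached.

Step 1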